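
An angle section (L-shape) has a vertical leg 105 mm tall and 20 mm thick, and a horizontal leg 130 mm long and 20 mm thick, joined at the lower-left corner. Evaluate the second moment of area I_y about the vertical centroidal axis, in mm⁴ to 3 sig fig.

Decompose the section into non-overlapping parts with the origin at the bottom-left of its bounding rectangle.
Vertical leg: 20 × 105, A = 2 100 mm², x = 10 mm, Ī = 70 000 mm⁴.
Horizontal leg (remainder): 110 × 20, A = 2 200 mm², x = 75 mm, Ī = 2 218 333 mm⁴.
Centroid: x̄ = ΣA·x / ΣA = 43.256 mm.
Transfer each piece to the vertical centroidal axis using Ī + A·d² with d = x − 43.256:
  vertical leg: d = -33.256 mm → contributes +2 392 493 mm⁴
  horizontal leg (remainder): d = 31.744 mm → contributes +4 435 259 mm⁴
Total I = 6 827 752 mm⁴.

I_y ≈ 6.83 × 10⁶ mm⁴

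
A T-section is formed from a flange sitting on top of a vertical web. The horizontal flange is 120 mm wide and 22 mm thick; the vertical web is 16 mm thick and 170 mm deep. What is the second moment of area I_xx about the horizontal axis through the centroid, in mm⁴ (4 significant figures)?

I_xx ≈ 1.900 × 10⁷ mm⁴

Decompose the section into non-overlapping parts with the origin at the bottom-left of its bounding rectangle.
Flange: 120 × 22, A = 2 640 mm², y = 181 mm, Ī = 106 480 mm⁴.
Web: 16 × 170, A = 2 720 mm², y = 85 mm, Ī = 6 550 667 mm⁴.
Centroid: ȳ = ΣA·y / ΣA = 132.284 mm.
Transfer each piece to the horizontal axis through the centroid using Ī + A·d² with d = y − 132.284:
  flange: d = 48.7164 mm → contributes +6 371 964 mm⁴
  web: d = -47.2836 mm → contributes +12 631 872 mm⁴
Total I = 19 003 836 mm⁴.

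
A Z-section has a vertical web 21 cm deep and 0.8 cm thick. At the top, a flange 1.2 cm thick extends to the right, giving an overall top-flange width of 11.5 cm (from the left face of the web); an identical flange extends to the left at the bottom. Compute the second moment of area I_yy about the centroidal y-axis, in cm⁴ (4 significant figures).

I_yy ≈ 1095 cm⁴

Decompose the section into non-overlapping parts with the origin at the bottom-left of its bounding rectangle.
Web: 0.8 × 21, A = 16.8 cm², x = 11.1 cm, Ī = 0.896 cm⁴.
Top flange (beyond web): 10.7 × 1.2, A = 12.84 cm², x = 16.85 cm, Ī = 122.504 cm⁴.
Bottom flange (beyond web): 10.7 × 1.2, A = 12.84 cm², x = 5.35 cm, Ī = 122.504 cm⁴.
Centroid: x̄ = ΣA·x / ΣA = 11.1 cm.
Transfer each piece to the centroidal y-axis using Ī + A·d² with d = x − 11.1:
  web: d = 0 cm → contributes +0.896 cm⁴
  top flange (beyond web): d = 5.75 cm → contributes +547.027 cm⁴
  bottom flange (beyond web): d = -5.75 cm → contributes +547.027 cm⁴
Total I = 1094.95 cm⁴.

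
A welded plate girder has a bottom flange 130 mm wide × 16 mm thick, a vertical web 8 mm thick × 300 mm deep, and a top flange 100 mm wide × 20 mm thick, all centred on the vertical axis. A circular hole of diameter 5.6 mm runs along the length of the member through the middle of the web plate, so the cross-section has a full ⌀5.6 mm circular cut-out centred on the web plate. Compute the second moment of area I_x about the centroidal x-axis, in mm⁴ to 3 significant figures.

Decompose the section into non-overlapping parts with the origin at the bottom-left of its bounding rectangle.
Bottom plate: 130 × 16, A = 2 080 mm², y = 8 mm, Ī = 44 373 mm⁴.
Web plate: 8 × 300, A = 2 400 mm², y = 166 mm, Ī = 18 000 000 mm⁴.
Top plate: 100 × 20, A = 2 000 mm², y = 326 mm, Ī = 66 667 mm⁴.
Hole (subtracted): ⌀5.6, A = 24.63 mm², y = 166 mm, Ī = 48.275 mm⁴.
Centroid: ȳ = ΣA·y / ΣA = 164.66 mm.
Transfer each piece to the centroidal x-axis using Ī + A·d² with d = y − 164.66:
  bottom plate: d = -156.66 mm → contributes +51 093 502 mm⁴
  web plate: d = 1.3384 mm → contributes +18 004 299 mm⁴
  top plate: d = 161.34 mm → contributes +52 126 839 mm⁴
  hole: d = 1.3384 mm → contributes −92.397 mm⁴
Total I = 121 224 548 mm⁴.

I_x ≈ 1.21 × 10⁸ mm⁴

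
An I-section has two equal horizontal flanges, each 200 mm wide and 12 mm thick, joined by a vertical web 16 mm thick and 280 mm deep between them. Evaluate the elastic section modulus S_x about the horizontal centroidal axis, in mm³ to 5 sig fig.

S_x ≈ 8.6608 × 10⁵ mm³

Split into non-overlapping primitives; take the origin at the lower-left of the bounding box.
Bottom flange: 200 × 12, A = 2 400 mm², y = 6 mm, Ī = 28 800 mm⁴.
Web: 16 × 280, A = 4 480 mm², y = 152 mm, Ī = 29 269 333 mm⁴.
Top flange: 200 × 12, A = 2 400 mm², y = 298 mm, Ī = 28 800 mm⁴.
By symmetry the centroid is at mid-height, ȳ = 152 mm.
Transfer each piece to the horizontal centroidal axis using Ī + A·d² with d = y − 152:
  bottom flange: d = -146 mm → contributes +51 187 200 mm⁴
  web: d = 0 mm → contributes +29 269 333 mm⁴
  top flange: d = 146 mm → contributes +51 187 200 mm⁴
Total I = 131 643 733 mm⁴.
Extreme fibre distance c = 152 mm; S = I/c = 866077.2 mm³.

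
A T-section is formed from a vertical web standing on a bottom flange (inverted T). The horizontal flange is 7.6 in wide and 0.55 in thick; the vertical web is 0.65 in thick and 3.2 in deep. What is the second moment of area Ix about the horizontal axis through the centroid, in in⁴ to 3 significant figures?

Break the section into simple shapes (no overlaps), measuring from the bottom-left corner of the bounding box.
Flange: 7.6 × 0.55, A = 4.18 in², y = 0.275 in, Ī = 0.10537 in⁴.
Web: 0.65 × 3.2, A = 2.08 in², y = 2.15 in, Ī = 1.7749 in⁴.
Centroid: ȳ = ΣA·y / ΣA = 0.898 in.
Transfer each piece to the horizontal axis through the centroid using Ī + A·d² with d = y − 0.898:
  flange: d = -0.623 in → contributes +1.7278 in⁴
  web: d = 1.252 in → contributes +5.0353 in⁴
Total I = 6.7631 in⁴.

Ix ≈ 6.76 in⁴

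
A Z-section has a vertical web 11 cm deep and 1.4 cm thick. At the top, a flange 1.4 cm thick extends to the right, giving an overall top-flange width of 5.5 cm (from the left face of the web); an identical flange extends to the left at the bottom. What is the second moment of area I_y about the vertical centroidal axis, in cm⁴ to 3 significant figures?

Treat the section as a set of non-overlapping primitives; coordinates are from the bounding-box lower-left.
Web: 1.4 × 11, A = 15.4 cm², x = 4.8 cm, Ī = 2.5153 cm⁴.
Top flange (beyond web): 4.1 × 1.4, A = 5.74 cm², x = 7.55 cm, Ī = 8.0408 cm⁴.
Bottom flange (beyond web): 4.1 × 1.4, A = 5.74 cm², x = 2.05 cm, Ī = 8.0408 cm⁴.
Centroid: x̄ = ΣA·x / ΣA = 4.8 cm.
Transfer each piece to the vertical centroidal axis using Ī + A·d² with d = x − 4.8:
  web: d = 0 cm → contributes +2.5153 cm⁴
  top flange (beyond web): d = 2.75 cm → contributes +51.45 cm⁴
  bottom flange (beyond web): d = -2.75 cm → contributes +51.45 cm⁴
Total I = 105.41 cm⁴.

I_y ≈ 105 cm⁴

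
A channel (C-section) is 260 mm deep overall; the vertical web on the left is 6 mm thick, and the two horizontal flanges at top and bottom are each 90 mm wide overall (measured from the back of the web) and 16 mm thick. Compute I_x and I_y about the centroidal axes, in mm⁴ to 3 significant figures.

I_x ≈ 4.89 × 10⁷ mm⁴, I_y ≈ 3.58 × 10⁶ mm⁴

Break the section into simple shapes (no overlaps), measuring from the bottom-left corner of the bounding box.
Web: 6 × 260, A = 1 560 mm², y = 130 mm, Ī = 8 788 000 mm⁴.
Top flange (beyond web): 84 × 16, A = 1 344 mm², y = 252 mm, Ī = 28 672 mm⁴.
Bottom flange (beyond web): 84 × 16, A = 1 344 mm², y = 8 mm, Ī = 28 672 mm⁴.
By symmetry the centroid is at mid-height, ȳ = 130 mm.
Transfer each piece to the centroidal x-axis using Ī + A·d² with d = y − 130:
  web: d = 0 mm → contributes +8 788 000 mm⁴
  top flange (beyond web): d = 122 mm → contributes +20 032 768 mm⁴
  bottom flange (beyond web): d = -122 mm → contributes +20 032 768 mm⁴
Total I = 48 853 536 mm⁴.
For the y-axis: x̄ = 31.475 mm.
Repeating about the centroidal y-axis gives I_y = 3 584 139 mm⁴.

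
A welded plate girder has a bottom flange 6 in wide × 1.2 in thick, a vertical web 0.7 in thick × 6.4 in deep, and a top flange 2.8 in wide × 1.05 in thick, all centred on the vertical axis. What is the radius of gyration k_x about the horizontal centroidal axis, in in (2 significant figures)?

k_x ≈ 3.1 in

Decompose the section into non-overlapping parts with the origin at the bottom-left of its bounding rectangle.
Bottom plate: 6 × 1.2, A = 7.2 in², y = 0.6 in, Ī = 0.864 in⁴.
Web plate: 0.7 × 6.4, A = 4.48 in², y = 4.4 in, Ī = 15.29 in⁴.
Top plate: 2.8 × 1.05, A = 2.94 in², y = 8.125 in, Ī = 0.2701 in⁴.
Centroid: ȳ = ΣA·y / ΣA = 3.278 in.
Transfer each piece to the horizontal centroidal axis using Ī + A·d² with d = y − 3.278:
  bottom plate: d = -2.678 in → contributes +52.49 in⁴
  web plate: d = 1.122 in → contributes +20.93 in⁴
  top plate: d = 4.847 in → contributes +69.35 in⁴
Total I = 142.8 in⁴.
Radius of gyration: k = √(I/A) = √(142.8 / 14.62) = 3.125 in.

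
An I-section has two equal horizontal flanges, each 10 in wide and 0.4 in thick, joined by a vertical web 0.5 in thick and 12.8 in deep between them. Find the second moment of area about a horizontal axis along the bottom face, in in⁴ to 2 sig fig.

Break the section into simple shapes (no overlaps), measuring from the bottom-left corner of the bounding box.
Bottom flange: 10 × 0.4, A = 4 in², y = 0.2 in, Ī = 0.05333 in⁴.
Web: 0.5 × 12.8, A = 6.4 in², y = 6.8 in, Ī = 87.38 in⁴.
Top flange: 10 × 0.4, A = 4 in², y = 13.4 in, Ī = 0.05333 in⁴.
Transfer each piece to a horizontal axis along the bottom face using Ī + A·d² with d = y − 0:
  bottom flange: d = 0.2 in → contributes +0.2133 in⁴
  web: d = 6.8 in → contributes +383.3 in⁴
  top flange: d = 13.4 in → contributes +718.3 in⁴
Total I = 1 102 in⁴.

I_base ≈ 1100 in⁴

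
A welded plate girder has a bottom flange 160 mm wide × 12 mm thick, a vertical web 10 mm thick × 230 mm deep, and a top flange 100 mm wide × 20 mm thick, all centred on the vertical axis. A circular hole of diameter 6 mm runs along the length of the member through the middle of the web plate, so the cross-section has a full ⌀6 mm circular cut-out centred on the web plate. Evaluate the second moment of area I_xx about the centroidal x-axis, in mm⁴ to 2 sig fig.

Decompose the section into non-overlapping parts with the origin at the bottom-left of its bounding rectangle.
Bottom plate: 160 × 12, A = 1 920 mm², y = 6 mm, Ī = 23 040 mm⁴.
Web plate: 10 × 230, A = 2 300 mm², y = 127 mm, Ī = 10 139 167 mm⁴.
Top plate: 100 × 20, A = 2 000 mm², y = 252 mm, Ī = 66 667 mm⁴.
Hole (subtracted): ⌀6, A = 28.27 mm², y = 127 mm, Ī = 63.62 mm⁴.
Centroid: ȳ = ΣA·y / ΣA = 129.9 mm.
Transfer each piece to the centroidal x-axis using Ī + A·d² with d = y − 129.9:
  bottom plate: d = -123.9 mm → contributes +29 476 159 mm⁴
  web plate: d = -2.855 mm → contributes +10 157 920 mm⁴
  top plate: d = 122.1 mm → contributes +29 905 262 mm⁴
  hole: d = -2.855 mm → contributes −294.2 mm⁴
Total I = 69 539 046 mm⁴.

I_xx ≈ 7.0 × 10⁷ mm⁴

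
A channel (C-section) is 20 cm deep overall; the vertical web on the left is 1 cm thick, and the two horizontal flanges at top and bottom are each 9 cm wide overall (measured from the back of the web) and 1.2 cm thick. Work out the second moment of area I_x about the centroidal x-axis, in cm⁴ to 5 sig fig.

I_x ≈ 2365.5 cm⁴

Decompose the section into non-overlapping parts with the origin at the bottom-left of its bounding rectangle.
Web: 1 × 20, A = 20 cm², y = 10 cm, Ī = 666.6667 cm⁴.
Top flange (beyond web): 8 × 1.2, A = 9.6 cm², y = 19.4 cm, Ī = 1.152 cm⁴.
Bottom flange (beyond web): 8 × 1.2, A = 9.6 cm², y = 0.6 cm, Ī = 1.152 cm⁴.
By symmetry the centroid is at mid-height, ȳ = 10 cm.
Transfer each piece to the centroidal x-axis using Ī + A·d² with d = y − 10:
  web: d = 0 cm → contributes +666.6667 cm⁴
  top flange (beyond web): d = 9.4 cm → contributes +849.408 cm⁴
  bottom flange (beyond web): d = -9.4 cm → contributes +849.408 cm⁴
Total I = 2365.483 cm⁴.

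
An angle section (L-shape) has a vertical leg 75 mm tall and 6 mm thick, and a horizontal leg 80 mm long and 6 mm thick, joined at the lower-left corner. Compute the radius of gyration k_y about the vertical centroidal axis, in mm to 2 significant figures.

Break the section into simple shapes (no overlaps), measuring from the bottom-left corner of the bounding box.
Vertical leg: 6 × 75, A = 450 mm², x = 3 mm, Ī = 1 350 mm⁴.
Horizontal leg (remainder): 74 × 6, A = 444 mm², x = 43 mm, Ī = 202 612 mm⁴.
Centroid: x̄ = ΣA·x / ΣA = 22.87 mm.
Transfer each piece to the vertical centroidal axis using Ī + A·d² with d = x − 22.87:
  vertical leg: d = -19.87 mm → contributes +178 942 mm⁴
  horizontal leg (remainder): d = 20.13 mm → contributes +382 604 mm⁴
Total I = 561 546 mm⁴.
Radius of gyration: k = √(I/A) = √(561 546 / 894) = 25.06 mm.

k_y ≈ 25 mm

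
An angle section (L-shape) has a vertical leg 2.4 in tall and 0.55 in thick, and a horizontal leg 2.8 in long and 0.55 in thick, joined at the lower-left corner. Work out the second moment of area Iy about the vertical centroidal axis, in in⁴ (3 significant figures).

Iy ≈ 1.81 in⁴

Split into non-overlapping primitives; take the origin at the lower-left of the bounding box.
Vertical leg: 0.55 × 2.4, A = 1.32 in², x = 0.275 in, Ī = 0.033275 in⁴.
Horizontal leg (remainder): 2.25 × 0.55, A = 1.2375 in², x = 1.675 in, Ī = 0.52207 in⁴.
Centroid: x̄ = ΣA·x / ΣA = 0.95242 in.
Transfer each piece to the vertical centroidal axis using Ī + A·d² with d = x − 0.95242:
  vertical leg: d = -0.67742 in → contributes +0.63902 in⁴
  horizontal leg (remainder): d = 0.72258 in → contributes +1.1682 in⁴
Total I = 1.8072 in⁴.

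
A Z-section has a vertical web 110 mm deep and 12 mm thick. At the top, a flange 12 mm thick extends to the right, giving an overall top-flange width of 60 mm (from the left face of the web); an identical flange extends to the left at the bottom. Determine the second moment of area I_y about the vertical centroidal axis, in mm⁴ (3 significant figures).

I_y ≈ 1.27 × 10⁶ mm⁴

Split into non-overlapping primitives; take the origin at the lower-left of the bounding box.
Web: 12 × 110, A = 1 320 mm², x = 54 mm, Ī = 15 840 mm⁴.
Top flange (beyond web): 48 × 12, A = 576 mm², x = 84 mm, Ī = 110 592 mm⁴.
Bottom flange (beyond web): 48 × 12, A = 576 mm², x = 24 mm, Ī = 110 592 mm⁴.
Centroid: x̄ = ΣA·x / ΣA = 54 mm.
Transfer each piece to the vertical centroidal axis using Ī + A·d² with d = x − 54:
  web: d = 0 mm → contributes +15 840 mm⁴
  top flange (beyond web): d = 30 mm → contributes +628 992 mm⁴
  bottom flange (beyond web): d = -30 mm → contributes +628 992 mm⁴
Total I = 1 273 824 mm⁴.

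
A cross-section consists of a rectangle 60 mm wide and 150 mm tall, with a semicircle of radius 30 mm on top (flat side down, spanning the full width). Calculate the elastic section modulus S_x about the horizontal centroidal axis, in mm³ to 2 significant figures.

Treat the section as a set of non-overlapping primitives; coordinates are from the bounding-box lower-left.
Rectangular body: 60 × 150, A = 9 000 mm², y = 75 mm, Ī = 16 875 000 mm⁴.
Semicircular cap: semicircle r = 30, A = 1 414 mm², y = 162.7 mm, Ī = 88 903 mm⁴.
Centroid: ȳ = ΣA·y / ΣA = 86.91 mm.
Transfer each piece to the horizontal centroidal axis using Ī + A·d² with d = y − 86.91:
  rectangular body: d = -11.91 mm → contributes +18 151 661 mm⁴
  semicircular cap: d = 75.82 mm → contributes +8 216 382 mm⁴
Total I = 26 368 044 mm⁴.
Extreme fibre distance c = 93.09 mm; S = I/c = 283 254 mm³.

S_x ≈ 2.8 × 10⁵ mm³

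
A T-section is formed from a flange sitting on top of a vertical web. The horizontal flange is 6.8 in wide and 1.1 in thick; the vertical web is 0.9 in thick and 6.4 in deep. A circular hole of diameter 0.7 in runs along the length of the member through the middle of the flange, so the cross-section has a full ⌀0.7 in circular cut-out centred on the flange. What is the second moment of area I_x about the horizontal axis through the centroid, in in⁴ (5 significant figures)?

I_x ≈ 65.110 in⁴

Treat the section as a set of non-overlapping primitives; coordinates are from the bounding-box lower-left.
Flange: 6.8 × 1.1, A = 7.48 in², y = 6.95 in, Ī = 0.7542333 in⁴.
Web: 0.9 × 6.4, A = 5.76 in², y = 3.2 in, Ī = 19.6608 in⁴.
Hole (subtracted): ⌀0.7, A = 0.3848451 in², y = 6.95 in, Ī = 0.01178588 in⁴.
Centroid: ȳ = ΣA·y / ΣA = 5.26974 in.
Transfer each piece to the horizontal axis through the centroid using Ī + A·d² with d = y − 5.26974:
  flange: d = 1.68026 in → contributes +21.87232 in⁴
  web: d = -2.06974 in → contributes +44.33563 in⁴
  hole: d = 1.68026 in → contributes −1.098309 in⁴
Total I = 65.10964 in⁴.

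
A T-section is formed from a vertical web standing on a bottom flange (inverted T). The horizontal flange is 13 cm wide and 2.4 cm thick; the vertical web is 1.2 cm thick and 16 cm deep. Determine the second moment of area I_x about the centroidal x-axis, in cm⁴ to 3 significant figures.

I_x ≈ 1430 cm⁴

Split into non-overlapping primitives; take the origin at the lower-left of the bounding box.
Flange: 13 × 2.4, A = 31.2 cm², y = 1.2 cm, Ī = 14.976 cm⁴.
Web: 1.2 × 16, A = 19.2 cm², y = 10.4 cm, Ī = 409.6 cm⁴.
Centroid: ȳ = ΣA·y / ΣA = 4.7048 cm.
Transfer each piece to the centroidal x-axis using Ī + A·d² with d = y − 4.7048:
  flange: d = -3.5048 cm → contributes +398.22 cm⁴
  web: d = 5.6952 cm → contributes +1032.4 cm⁴
Total I = 1430.6 cm⁴.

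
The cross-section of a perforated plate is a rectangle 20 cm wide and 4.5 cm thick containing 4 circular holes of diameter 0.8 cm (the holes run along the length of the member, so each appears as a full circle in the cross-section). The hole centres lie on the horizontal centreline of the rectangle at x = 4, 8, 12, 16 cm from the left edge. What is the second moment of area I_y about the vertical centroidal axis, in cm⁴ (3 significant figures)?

Split into non-overlapping primitives; take the origin at the lower-left of the bounding box.
Plate: 20 × 4.5, A = 90 cm², x = 10 cm, Ī = 3 000 cm⁴.
Hole 1 (subtracted): ⌀0.8, A = 0.50265 cm², x = 4 cm, Ī = 0.020106 cm⁴.
Hole 2 (subtracted): ⌀0.8, A = 0.50265 cm², x = 8 cm, Ī = 0.020106 cm⁴.
Hole 3 (subtracted): ⌀0.8, A = 0.50265 cm², x = 12 cm, Ī = 0.020106 cm⁴.
Hole 4 (subtracted): ⌀0.8, A = 0.50265 cm², x = 16 cm, Ī = 0.020106 cm⁴.
By symmetry the centroid is at mid-width, x̄ = 10 cm.
Transfer each piece to the vertical centroidal axis using Ī + A·d² with d = x − 10:
  plate: d = 0 cm → contributes +3 000 cm⁴
  hole 1: d = -6 cm → contributes −18.116 cm⁴
  hole 2: d = -2 cm → contributes −2.0307 cm⁴
  hole 3: d = 2 cm → contributes −2.0307 cm⁴
  hole 4: d = 6 cm → contributes −18.116 cm⁴
Total I = 2959.7 cm⁴.

I_y ≈ 2960 cm⁴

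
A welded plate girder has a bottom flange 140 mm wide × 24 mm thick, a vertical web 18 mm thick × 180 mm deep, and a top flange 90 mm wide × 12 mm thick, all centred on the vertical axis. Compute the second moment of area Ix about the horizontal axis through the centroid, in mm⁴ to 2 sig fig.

Ix ≈ 4.6 × 10⁷ mm⁴

Split into non-overlapping primitives; take the origin at the lower-left of the bounding box.
Bottom plate: 140 × 24, A = 3 360 mm², y = 12 mm, Ī = 161 280 mm⁴.
Web plate: 18 × 180, A = 3 240 mm², y = 114 mm, Ī = 8 748 000 mm⁴.
Top plate: 90 × 12, A = 1 080 mm², y = 210 mm, Ī = 12 960 mm⁴.
Centroid: ȳ = ΣA·y / ΣA = 82.88 mm.
Transfer each piece to the horizontal axis through the centroid using Ī + A·d² with d = y − 82.88:
  bottom plate: d = -70.88 mm → contributes +17 039 453 mm⁴
  web plate: d = 31.13 mm → contributes +11 886 801 mm⁴
  top plate: d = 127.1 mm → contributes +17 466 587 mm⁴
Total I = 46 392 840 mm⁴.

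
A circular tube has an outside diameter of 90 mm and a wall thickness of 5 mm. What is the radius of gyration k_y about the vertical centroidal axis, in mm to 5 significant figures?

k_y ≈ 30.104 mm

Treat the section as a set of non-overlapping primitives; coordinates are from the bounding-box lower-left.
Outer circle: ⌀90, A = 6361.725 mm², x = 45 mm, Ī = 3 220 623 mm⁴.
Bore (subtracted): ⌀80, A = 5026.548 mm², x = 45 mm, Ī = 2 010 619 mm⁴.
By symmetry the centroid is at mid-width, x̄ = 45 mm.
All pieces are centred on the vertical centroidal axis, so I = ΣĪ (holes subtracted) = 1 210 004 mm⁴.
Radius of gyration: k = √(I/A) = √(1 210 004 / 1335.177) = 30.10399 mm.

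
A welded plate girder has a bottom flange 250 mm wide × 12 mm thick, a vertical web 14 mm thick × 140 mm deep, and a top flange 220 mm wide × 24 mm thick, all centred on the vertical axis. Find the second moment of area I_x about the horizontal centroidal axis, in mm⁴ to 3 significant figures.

Split into non-overlapping primitives; take the origin at the lower-left of the bounding box.
Bottom plate: 250 × 12, A = 3 000 mm², y = 6 mm, Ī = 36 000 mm⁴.
Web plate: 14 × 140, A = 1 960 mm², y = 82 mm, Ī = 3 201 333 mm⁴.
Top plate: 220 × 24, A = 5 280 mm², y = 164 mm, Ī = 253 440 mm⁴.
Centroid: ȳ = ΣA·y / ΣA = 102.02 mm.
Transfer each piece to the horizontal centroidal axis using Ī + A·d² with d = y − 102.02:
  bottom plate: d = -96.016 mm → contributes +27 693 001 mm⁴
  web plate: d = -20.016 mm → contributes +3 986 559 mm⁴
  top plate: d = 61.984 mm → contributes +20 539 531 mm⁴
Total I = 52 219 091 mm⁴.

I_x ≈ 5.22 × 10⁷ mm⁴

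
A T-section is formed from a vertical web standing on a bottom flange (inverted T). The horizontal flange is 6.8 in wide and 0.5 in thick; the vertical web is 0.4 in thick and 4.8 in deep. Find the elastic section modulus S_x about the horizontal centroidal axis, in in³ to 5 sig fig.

Treat the section as a set of non-overlapping primitives; coordinates are from the bounding-box lower-left.
Flange: 6.8 × 0.5, A = 3.4 in², y = 0.25 in, Ī = 0.07083333 in⁴.
Web: 0.4 × 4.8, A = 1.92 in², y = 2.9 in, Ī = 3.6864 in⁴.
Centroid: ȳ = ΣA·y / ΣA = 1.206391 in.
Transfer each piece to the horizontal centroidal axis using Ī + A·d² with d = y − 1.206391:
  flange: d = -0.956391 in → contributes +3.180758 in⁴
  web: d = 1.693609 in → contributes +9.193558 in⁴
Total I = 12.37432 in⁴.
Extreme fibre distance c = 4.093609 in; S = I/c = 3.022838 in³.

S_x ≈ 3.0228 in³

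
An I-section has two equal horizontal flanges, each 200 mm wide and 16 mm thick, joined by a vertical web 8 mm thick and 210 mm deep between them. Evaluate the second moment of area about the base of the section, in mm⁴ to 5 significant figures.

I_base ≈ 2.0633 × 10⁸ mm⁴

Split into non-overlapping primitives; take the origin at the lower-left of the bounding box.
Bottom flange: 200 × 16, A = 3 200 mm², y = 8 mm, Ī = 68266.67 mm⁴.
Web: 8 × 210, A = 1 680 mm², y = 121 mm, Ī = 6 174 000 mm⁴.
Top flange: 200 × 16, A = 3 200 mm², y = 234 mm, Ī = 68266.67 mm⁴.
Transfer each piece to the base of the section using Ī + A·d² with d = y − 0:
  bottom flange: d = 8 mm → contributes +273066.7 mm⁴
  web: d = 121 mm → contributes +30 770 880 mm⁴
  top flange: d = 234 mm → contributes +175 287 467 mm⁴
Total I = 206 331 413 mm⁴.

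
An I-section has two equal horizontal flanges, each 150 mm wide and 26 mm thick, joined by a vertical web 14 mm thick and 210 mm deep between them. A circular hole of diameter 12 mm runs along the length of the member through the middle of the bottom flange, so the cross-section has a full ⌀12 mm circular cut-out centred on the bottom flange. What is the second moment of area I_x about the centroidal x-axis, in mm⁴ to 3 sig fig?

I_x ≈ 1.18 × 10⁸ mm⁴

Split into non-overlapping primitives; take the origin at the lower-left of the bounding box.
Bottom flange: 150 × 26, A = 3 900 mm², y = 13 mm, Ī = 219 700 mm⁴.
Web: 14 × 210, A = 2 940 mm², y = 131 mm, Ī = 10 804 500 mm⁴.
Top flange: 150 × 26, A = 3 900 mm², y = 249 mm, Ī = 219 700 mm⁴.
Hole (subtracted): ⌀12, A = 113.1 mm², y = 13 mm, Ī = 1017.9 mm⁴.
Centroid: ȳ = ΣA·y / ΣA = 132.26 mm.
Transfer each piece to the centroidal x-axis using Ī + A·d² with d = y − 132.26:
  bottom flange: d = -119.26 mm → contributes +55 685 308 mm⁴
  web: d = -1.2558 mm → contributes +10 809 137 mm⁴
  top flange: d = 116.74 mm → contributes +53 373 593 mm⁴
  hole: d = -119.26 mm → contributes −1 609 483 mm⁴
Total I = 118 258 555 mm⁴.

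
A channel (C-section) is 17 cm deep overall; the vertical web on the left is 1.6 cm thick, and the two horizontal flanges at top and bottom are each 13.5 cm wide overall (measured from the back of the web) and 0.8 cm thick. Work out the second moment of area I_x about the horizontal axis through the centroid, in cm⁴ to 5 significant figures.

Split into non-overlapping primitives; take the origin at the lower-left of the bounding box.
Web: 1.6 × 17, A = 27.2 cm², y = 8.5 cm, Ī = 655.0667 cm⁴.
Top flange (beyond web): 11.9 × 0.8, A = 9.52 cm², y = 16.6 cm, Ī = 0.5077333 cm⁴.
Bottom flange (beyond web): 11.9 × 0.8, A = 9.52 cm², y = 0.4 cm, Ī = 0.5077333 cm⁴.
By symmetry the centroid is at mid-height, ȳ = 8.5 cm.
Transfer each piece to the horizontal axis through the centroid using Ī + A·d² with d = y − 8.5:
  web: d = 0 cm → contributes +655.0667 cm⁴
  top flange (beyond web): d = 8.1 cm → contributes +625.1149 cm⁴
  bottom flange (beyond web): d = -8.1 cm → contributes +625.1149 cm⁴
Total I = 1905.297 cm⁴.

I_x ≈ 1905.3 cm⁴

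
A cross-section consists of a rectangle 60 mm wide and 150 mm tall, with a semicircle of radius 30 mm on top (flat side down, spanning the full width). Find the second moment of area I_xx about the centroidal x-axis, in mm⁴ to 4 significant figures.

Split into non-overlapping primitives; take the origin at the lower-left of the bounding box.
Rectangular body: 60 × 150, A = 9 000 mm², y = 75 mm, Ī = 16 875 000 mm⁴.
Semicircular cap: semicircle r = 30, A = 1413.72 mm², y = 162.732 mm, Ī = 88903.1 mm⁴.
Centroid: ȳ = ΣA·y / ΣA = 86.9101 mm.
Transfer each piece to the centroidal x-axis using Ī + A·d² with d = y − 86.9101:
  rectangular body: d = -11.9101 mm → contributes +18 151 661 mm⁴
  semicircular cap: d = 75.8223 mm → contributes +8 216 382 mm⁴
Total I = 26 368 044 mm⁴.

I_xx ≈ 2.637 × 10⁷ mm⁴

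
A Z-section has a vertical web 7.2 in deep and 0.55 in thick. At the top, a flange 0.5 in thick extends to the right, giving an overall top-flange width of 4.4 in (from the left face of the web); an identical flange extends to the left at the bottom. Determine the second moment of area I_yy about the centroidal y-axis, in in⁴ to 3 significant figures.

I_yy ≈ 23.5 in⁴

Decompose the section into non-overlapping parts with the origin at the bottom-left of its bounding rectangle.
Web: 0.55 × 7.2, A = 3.96 in², x = 4.125 in, Ī = 0.099825 in⁴.
Top flange (beyond web): 3.85 × 0.5, A = 1.925 in², x = 6.325 in, Ī = 2.3778 in⁴.
Bottom flange (beyond web): 3.85 × 0.5, A = 1.925 in², x = 1.925 in, Ī = 2.3778 in⁴.
Centroid: x̄ = ΣA·x / ΣA = 4.125 in.
Transfer each piece to the centroidal y-axis using Ī + A·d² with d = x − 4.125:
  web: d = 0 in → contributes +0.099825 in⁴
  top flange (beyond web): d = 2.2 in → contributes +11.695 in⁴
  bottom flange (beyond web): d = -2.2 in → contributes +11.695 in⁴
Total I = 23.489 in⁴.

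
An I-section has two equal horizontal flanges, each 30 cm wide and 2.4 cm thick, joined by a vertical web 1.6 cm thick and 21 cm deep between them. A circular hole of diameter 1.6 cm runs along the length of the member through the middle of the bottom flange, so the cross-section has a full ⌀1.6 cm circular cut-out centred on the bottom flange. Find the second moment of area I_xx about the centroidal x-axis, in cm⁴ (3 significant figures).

Split into non-overlapping primitives; take the origin at the lower-left of the bounding box.
Bottom flange: 30 × 2.4, A = 72 cm², y = 1.2 cm, Ī = 34.56 cm⁴.
Web: 1.6 × 21, A = 33.6 cm², y = 12.9 cm, Ī = 1234.8 cm⁴.
Top flange: 30 × 2.4, A = 72 cm², y = 24.6 cm, Ī = 34.56 cm⁴.
Hole (subtracted): ⌀1.6, A = 2.0106 cm², y = 1.2 cm, Ī = 0.3217 cm⁴.
Centroid: ȳ = ΣA·y / ΣA = 13.034 cm.
Transfer each piece to the centroidal x-axis using Ī + A·d² with d = y − 13.034:
  bottom flange: d = -11.834 cm → contributes +10 118 cm⁴
  web: d = -0.13397 cm → contributes +1235.4 cm⁴
  top flange: d = 11.566 cm → contributes +9666.2 cm⁴
  hole: d = -11.834 cm → contributes −281.89 cm⁴
Total I = 20 737 cm⁴.

I_xx ≈ 2.07 × 10⁴ cm⁴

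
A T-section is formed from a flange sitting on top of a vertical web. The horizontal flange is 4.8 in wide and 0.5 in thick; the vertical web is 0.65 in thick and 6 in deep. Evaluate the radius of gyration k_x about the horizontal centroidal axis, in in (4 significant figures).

k_x ≈ 2.087 in

Split into non-overlapping primitives; take the origin at the lower-left of the bounding box.
Flange: 4.8 × 0.5, A = 2.4 in², y = 6.25 in, Ī = 0.05 in⁴.
Web: 0.65 × 6, A = 3.9 in², y = 3 in, Ī = 11.7 in⁴.
Centroid: ȳ = ΣA·y / ΣA = 4.2381 in.
Transfer each piece to the horizontal centroidal axis using Ī + A·d² with d = y − 4.2381:
  flange: d = 2.0119 in → contributes +9.76463 in⁴
  web: d = -1.2381 in → contributes +17.6782 in⁴
Total I = 27.4429 in⁴.
Radius of gyration: k = √(I/A) = √(27.4429 / 6.3) = 2.08711 in.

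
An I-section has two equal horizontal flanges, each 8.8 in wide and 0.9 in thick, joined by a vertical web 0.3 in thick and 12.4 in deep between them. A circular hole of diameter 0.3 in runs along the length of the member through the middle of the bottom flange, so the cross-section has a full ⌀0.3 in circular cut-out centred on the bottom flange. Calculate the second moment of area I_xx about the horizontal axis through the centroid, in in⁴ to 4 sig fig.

Decompose the section into non-overlapping parts with the origin at the bottom-left of its bounding rectangle.
Bottom flange: 8.8 × 0.9, A = 7.92 in², y = 0.45 in, Ī = 0.5346 in⁴.
Web: 0.3 × 12.4, A = 3.72 in², y = 7.1 in, Ī = 47.6656 in⁴.
Top flange: 8.8 × 0.9, A = 7.92 in², y = 13.75 in, Ī = 0.5346 in⁴.
Hole (subtracted): ⌀0.3, A = 0.0706858 in², y = 0.45 in, Ī = 0.000397608 in⁴.
Centroid: ȳ = ΣA·y / ΣA = 7.12412 in.
Transfer each piece to the horizontal axis through the centroid using Ī + A·d² with d = y − 7.12412:
  bottom flange: d = -6.67412 in → contributes +353.322 in⁴
  web: d = -0.0241189 in → contributes +47.6678 in⁴
  top flange: d = 6.62588 in → contributes +348.241 in⁴
  hole: d = -6.67412 in → contributes −3.14902 in⁴
Total I = 746.082 in⁴.

I_xx ≈ 746.1 in⁴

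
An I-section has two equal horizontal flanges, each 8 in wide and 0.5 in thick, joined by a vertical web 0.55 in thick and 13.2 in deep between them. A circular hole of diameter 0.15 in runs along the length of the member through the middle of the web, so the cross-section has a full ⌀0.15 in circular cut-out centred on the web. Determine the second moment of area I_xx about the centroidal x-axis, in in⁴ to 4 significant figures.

Treat the section as a set of non-overlapping primitives; coordinates are from the bounding-box lower-left.
Bottom flange: 8 × 0.5, A = 4 in², y = 0.25 in, Ī = 0.0833333 in⁴.
Web: 0.55 × 13.2, A = 7.26 in², y = 7.1 in, Ī = 105.415 in⁴.
Top flange: 8 × 0.5, A = 4 in², y = 13.95 in, Ī = 0.0833333 in⁴.
Hole (subtracted): ⌀0.15, A = 0.0176715 in², y = 7.1 in, Ī = 0.0000248505 in⁴.
By symmetry the centroid is at mid-height, ȳ = 7.1 in.
Transfer each piece to the centroidal x-axis using Ī + A·d² with d = y − 7.1:
  bottom flange: d = -6.85 in → contributes +187.773 in⁴
  web: d = 0 in → contributes +105.415 in⁴
  top flange: d = 6.85 in → contributes +187.773 in⁴
  hole: d = 0 in → contributes −0.0000248505 in⁴
Total I = 480.962 in⁴.

I_xx ≈ 481.0 in⁴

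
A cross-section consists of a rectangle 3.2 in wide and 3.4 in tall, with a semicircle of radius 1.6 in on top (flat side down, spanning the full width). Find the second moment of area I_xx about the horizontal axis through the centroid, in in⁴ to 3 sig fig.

I_xx ≈ 27.8 in⁴

Decompose the section into non-overlapping parts with the origin at the bottom-left of its bounding rectangle.
Rectangular body: 3.2 × 3.4, A = 10.88 in², y = 1.7 in, Ī = 10.481 in⁴.
Semicircular cap: semicircle r = 1.6, A = 4.0212 in², y = 4.0791 in, Ī = 0.7193 in⁴.
Centroid: ȳ = ΣA·y / ΣA = 2.342 in.
Transfer each piece to the horizontal axis through the centroid using Ī + A·d² with d = y − 2.342:
  rectangular body: d = -0.64201 in → contributes +14.966 in⁴
  semicircular cap: d = 1.737 in → contributes +12.853 in⁴
Total I = 27.818 in⁴.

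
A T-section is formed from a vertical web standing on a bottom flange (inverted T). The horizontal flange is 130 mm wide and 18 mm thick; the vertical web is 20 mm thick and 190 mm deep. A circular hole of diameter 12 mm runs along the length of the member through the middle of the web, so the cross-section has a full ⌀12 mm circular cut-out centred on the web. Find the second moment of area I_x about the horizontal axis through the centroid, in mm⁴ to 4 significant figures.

I_x ≈ 2.698 × 10⁷ mm⁴

Split into non-overlapping primitives; take the origin at the lower-left of the bounding box.
Flange: 130 × 18, A = 2 340 mm², y = 9 mm, Ī = 63 180 mm⁴.
Web: 20 × 190, A = 3 800 mm², y = 113 mm, Ī = 11 431 667 mm⁴.
Hole (subtracted): ⌀12, A = 113.097 mm², y = 113 mm, Ī = 1017.88 mm⁴.
Centroid: ȳ = ΣA·y / ΣA = 72.6211 mm.
Transfer each piece to the horizontal axis through the centroid using Ī + A·d² with d = y − 72.6211:
  flange: d = -63.6211 mm → contributes +9 534 653 mm⁴
  web: d = 40.3789 mm → contributes +17 627 413 mm⁴
  hole: d = 40.3789 mm → contributes −185 419 mm⁴
Total I = 26 976 648 mm⁴.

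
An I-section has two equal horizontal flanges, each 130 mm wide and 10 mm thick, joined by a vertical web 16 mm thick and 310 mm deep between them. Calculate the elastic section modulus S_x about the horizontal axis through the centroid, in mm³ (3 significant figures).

Decompose the section into non-overlapping parts with the origin at the bottom-left of its bounding rectangle.
Bottom flange: 130 × 10, A = 1 300 mm², y = 5 mm, Ī = 10 833 mm⁴.
Web: 16 × 310, A = 4 960 mm², y = 165 mm, Ī = 39 721 333 mm⁴.
Top flange: 130 × 10, A = 1 300 mm², y = 325 mm, Ī = 10 833 mm⁴.
By symmetry the centroid is at mid-height, ȳ = 165 mm.
Transfer each piece to the horizontal axis through the centroid using Ī + A·d² with d = y − 165:
  bottom flange: d = -160 mm → contributes +33 290 833 mm⁴
  web: d = 0 mm → contributes +39 721 333 mm⁴
  top flange: d = 160 mm → contributes +33 290 833 mm⁴
Total I = 106 303 000 mm⁴.
Extreme fibre distance c = 165 mm; S = I/c = 644 261 mm³.

S_x ≈ 6.44 × 10⁵ mm³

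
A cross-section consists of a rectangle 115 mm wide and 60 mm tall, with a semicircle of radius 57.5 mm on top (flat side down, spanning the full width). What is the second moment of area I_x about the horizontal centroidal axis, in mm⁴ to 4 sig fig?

Decompose the section into non-overlapping parts with the origin at the bottom-left of its bounding rectangle.
Rectangular body: 115 × 60, A = 6 900 mm², y = 30 mm, Ī = 2 070 000 mm⁴.
Semicircular cap: semicircle r = 57.5, A = 5193.45 mm², y = 84.4038 mm, Ī = 1 199 785 mm⁴.
Centroid: ȳ = ΣA·y / ΣA = 53.3633 mm.
Transfer each piece to the horizontal centroidal axis using Ī + A·d² with d = y − 53.3633:
  rectangular body: d = -23.3633 mm → contributes +5 836 326 mm⁴
  semicircular cap: d = 31.0404 mm → contributes +6 203 718 mm⁴
Total I = 12 040 044 mm⁴.

I_x ≈ 1.204 × 10⁷ mm⁴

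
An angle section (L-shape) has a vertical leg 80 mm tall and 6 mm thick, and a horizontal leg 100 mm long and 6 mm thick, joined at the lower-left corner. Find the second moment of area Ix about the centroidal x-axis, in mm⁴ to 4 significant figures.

Ix ≈ 6.127 × 10⁵ mm⁴

Treat the section as a set of non-overlapping primitives; coordinates are from the bounding-box lower-left.
Vertical leg: 6 × 80, A = 480 mm², y = 40 mm, Ī = 256 000 mm⁴.
Horizontal leg (remainder): 94 × 6, A = 564 mm², y = 3 mm, Ī = 1 692 mm⁴.
Centroid: ȳ = ΣA·y / ΣA = 20.0115 mm.
Transfer each piece to the centroidal x-axis using Ī + A·d² with d = y − 20.0115:
  vertical leg: d = 19.9885 mm → contributes +447 779 mm⁴
  horizontal leg (remainder): d = -17.0115 mm → contributes +164 908 mm⁴
Total I = 612 688 mm⁴.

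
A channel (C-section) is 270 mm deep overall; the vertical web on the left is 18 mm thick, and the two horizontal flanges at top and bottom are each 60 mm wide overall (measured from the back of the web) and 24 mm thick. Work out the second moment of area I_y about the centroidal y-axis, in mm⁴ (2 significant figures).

I_y ≈ 1.7 × 10⁶ mm⁴

Decompose the section into non-overlapping parts with the origin at the bottom-left of its bounding rectangle.
Web: 18 × 270, A = 4 860 mm², x = 9 mm, Ī = 131 220 mm⁴.
Top flange (beyond web): 42 × 24, A = 1 008 mm², x = 39 mm, Ī = 148 176 mm⁴.
Bottom flange (beyond web): 42 × 24, A = 1 008 mm², x = 39 mm, Ī = 148 176 mm⁴.
Centroid: x̄ = ΣA·x / ΣA = 17.8 mm.
Transfer each piece to the centroidal y-axis using Ī + A·d² with d = x − 17.8:
  web: d = -8.796 mm → contributes +507 220 mm⁴
  top flange (beyond web): d = 21.2 mm → contributes +601 391 mm⁴
  bottom flange (beyond web): d = 21.2 mm → contributes +601 391 mm⁴
Total I = 1 710 001 mm⁴.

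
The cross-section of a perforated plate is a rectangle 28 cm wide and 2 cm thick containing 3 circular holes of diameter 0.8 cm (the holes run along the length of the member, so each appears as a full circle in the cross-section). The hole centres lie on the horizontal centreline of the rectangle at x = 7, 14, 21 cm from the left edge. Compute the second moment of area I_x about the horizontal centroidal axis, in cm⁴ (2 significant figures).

I_x ≈ 19 cm⁴

Split into non-overlapping primitives; take the origin at the lower-left of the bounding box.
Plate: 28 × 2, A = 56 cm², y = 1 cm, Ī = 18.67 cm⁴.
Hole 1 (subtracted): ⌀0.8, A = 0.5027 cm², y = 1 cm, Ī = 0.02011 cm⁴.
Hole 2 (subtracted): ⌀0.8, A = 0.5027 cm², y = 1 cm, Ī = 0.02011 cm⁴.
Hole 3 (subtracted): ⌀0.8, A = 0.5027 cm², y = 1 cm, Ī = 0.02011 cm⁴.
By symmetry the centroid is at mid-height, ȳ = 1 cm.
All pieces are centred on the horizontal centroidal axis, so I = ΣĪ (holes subtracted) = 18.61 cm⁴.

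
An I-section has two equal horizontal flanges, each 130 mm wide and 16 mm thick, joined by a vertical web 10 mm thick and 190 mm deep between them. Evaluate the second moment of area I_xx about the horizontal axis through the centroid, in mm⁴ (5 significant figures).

Decompose the section into non-overlapping parts with the origin at the bottom-left of its bounding rectangle.
Bottom flange: 130 × 16, A = 2 080 mm², y = 8 mm, Ī = 44373.33 mm⁴.
Web: 10 × 190, A = 1 900 mm², y = 111 mm, Ī = 5 715 833 mm⁴.
Top flange: 130 × 16, A = 2 080 mm², y = 214 mm, Ī = 44373.33 mm⁴.
By symmetry the centroid is at mid-height, ȳ = 111 mm.
Transfer each piece to the horizontal axis through the centroid using Ī + A·d² with d = y − 111:
  bottom flange: d = -103 mm → contributes +22 111 093 mm⁴
  web: d = 0 mm → contributes +5 715 833 mm⁴
  top flange: d = 103 mm → contributes +22 111 093 mm⁴
Total I = 49 938 020 mm⁴.

I_xx ≈ 4.9938 × 10⁷ mm⁴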